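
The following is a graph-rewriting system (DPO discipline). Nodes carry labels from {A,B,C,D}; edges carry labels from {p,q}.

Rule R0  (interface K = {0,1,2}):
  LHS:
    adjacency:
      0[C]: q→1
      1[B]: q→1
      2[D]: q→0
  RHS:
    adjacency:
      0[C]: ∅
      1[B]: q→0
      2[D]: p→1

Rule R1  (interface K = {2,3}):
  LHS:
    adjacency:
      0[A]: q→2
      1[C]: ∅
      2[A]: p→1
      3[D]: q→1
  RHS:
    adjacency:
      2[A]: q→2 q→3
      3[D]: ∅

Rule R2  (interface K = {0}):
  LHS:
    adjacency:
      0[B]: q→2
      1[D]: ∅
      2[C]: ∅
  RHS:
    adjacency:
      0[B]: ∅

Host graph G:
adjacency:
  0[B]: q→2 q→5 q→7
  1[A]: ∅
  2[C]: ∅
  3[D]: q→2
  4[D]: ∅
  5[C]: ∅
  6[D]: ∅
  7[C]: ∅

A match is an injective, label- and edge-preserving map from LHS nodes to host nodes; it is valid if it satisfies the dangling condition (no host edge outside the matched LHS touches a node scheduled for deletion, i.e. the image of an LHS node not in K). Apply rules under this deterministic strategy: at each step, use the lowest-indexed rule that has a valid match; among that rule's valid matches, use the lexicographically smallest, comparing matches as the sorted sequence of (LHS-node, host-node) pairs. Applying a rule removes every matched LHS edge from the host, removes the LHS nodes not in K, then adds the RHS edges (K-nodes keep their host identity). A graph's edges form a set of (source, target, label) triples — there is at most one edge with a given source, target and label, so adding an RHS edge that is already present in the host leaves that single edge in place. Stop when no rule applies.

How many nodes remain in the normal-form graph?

Answer: 4

Steps:
[0] host  ⇒  8 nodes, 4 edges  {0-q->2 0-q->5 0-q->7 3-q->2}
[1] R2 @ {0↦0, 1↦4, 2↦5}  ⇒  6 nodes, 3 edges  {0-q->2 0-q->7 3-q->2}
[2] R2 @ {0↦0, 1↦6, 2↦7}  ⇒  4 nodes, 2 edges  {0-q->2 3-q->2}
final graph: no rule applies after step 2
NF nodes: {0:B, 1:A, 2:C, 3:D}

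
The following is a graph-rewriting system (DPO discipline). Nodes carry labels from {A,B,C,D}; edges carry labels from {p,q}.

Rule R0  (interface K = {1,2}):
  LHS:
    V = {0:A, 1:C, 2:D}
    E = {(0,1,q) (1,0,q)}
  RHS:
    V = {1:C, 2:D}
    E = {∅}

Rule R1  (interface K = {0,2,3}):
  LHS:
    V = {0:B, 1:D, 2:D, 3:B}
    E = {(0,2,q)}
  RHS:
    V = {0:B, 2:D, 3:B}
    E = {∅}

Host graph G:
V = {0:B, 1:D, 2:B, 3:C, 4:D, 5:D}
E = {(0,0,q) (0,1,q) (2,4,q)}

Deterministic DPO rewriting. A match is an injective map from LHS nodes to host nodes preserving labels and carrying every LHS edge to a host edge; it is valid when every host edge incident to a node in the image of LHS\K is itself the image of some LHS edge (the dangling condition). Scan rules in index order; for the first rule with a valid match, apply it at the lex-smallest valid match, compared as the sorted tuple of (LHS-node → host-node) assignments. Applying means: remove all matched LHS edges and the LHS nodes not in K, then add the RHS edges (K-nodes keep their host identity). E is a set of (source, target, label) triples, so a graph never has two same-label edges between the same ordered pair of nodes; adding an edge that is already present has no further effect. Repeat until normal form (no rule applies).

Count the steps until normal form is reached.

[0] host  ⇒  6 nodes, 3 edges  {0-q->0 0-q->1 2-q->4}
[1] R1 @ {0↦0, 1↦5, 2↦1, 3↦2}  ⇒  5 nodes, 2 edges  {0-q->0 2-q->4}
[2] R1 @ {0↦2, 1↦1, 2↦4, 3↦0}  ⇒  4 nodes, 1 edges  {0-q->0}
final graph: no rule applies after step 2

Answer: 2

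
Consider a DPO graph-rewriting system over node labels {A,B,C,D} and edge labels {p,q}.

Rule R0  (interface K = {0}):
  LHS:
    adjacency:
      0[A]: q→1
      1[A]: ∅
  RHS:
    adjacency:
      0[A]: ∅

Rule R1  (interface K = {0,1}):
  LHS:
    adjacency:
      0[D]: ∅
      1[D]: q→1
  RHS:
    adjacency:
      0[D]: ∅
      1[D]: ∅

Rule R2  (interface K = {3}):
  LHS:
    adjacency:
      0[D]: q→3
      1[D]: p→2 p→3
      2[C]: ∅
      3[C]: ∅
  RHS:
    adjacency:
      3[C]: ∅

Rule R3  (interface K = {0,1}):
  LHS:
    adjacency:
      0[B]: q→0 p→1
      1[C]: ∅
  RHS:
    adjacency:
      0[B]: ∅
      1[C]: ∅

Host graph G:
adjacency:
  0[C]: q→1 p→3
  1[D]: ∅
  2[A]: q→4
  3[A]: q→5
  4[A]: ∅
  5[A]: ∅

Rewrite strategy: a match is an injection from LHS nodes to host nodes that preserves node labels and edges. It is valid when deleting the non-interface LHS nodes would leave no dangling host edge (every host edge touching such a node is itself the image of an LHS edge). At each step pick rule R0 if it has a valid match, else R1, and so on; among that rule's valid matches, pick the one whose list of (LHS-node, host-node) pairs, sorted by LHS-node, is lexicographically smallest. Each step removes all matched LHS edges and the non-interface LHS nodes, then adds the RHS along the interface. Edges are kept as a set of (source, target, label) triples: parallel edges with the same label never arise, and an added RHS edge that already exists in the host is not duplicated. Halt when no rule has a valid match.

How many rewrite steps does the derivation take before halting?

[0] host  ⇒  6 nodes, 4 edges  {0-q->1 0-p->3 2-q->4 3-q->5}
[1] R0 @ {0↦2, 1↦4}  ⇒  5 nodes, 3 edges  {0-q->1 0-p->3 3-q->5}
[2] R0 @ {0↦3, 1↦5}  ⇒  4 nodes, 2 edges  {0-q->1 0-p->3}
halt: no rule applies after step 2

Answer: 2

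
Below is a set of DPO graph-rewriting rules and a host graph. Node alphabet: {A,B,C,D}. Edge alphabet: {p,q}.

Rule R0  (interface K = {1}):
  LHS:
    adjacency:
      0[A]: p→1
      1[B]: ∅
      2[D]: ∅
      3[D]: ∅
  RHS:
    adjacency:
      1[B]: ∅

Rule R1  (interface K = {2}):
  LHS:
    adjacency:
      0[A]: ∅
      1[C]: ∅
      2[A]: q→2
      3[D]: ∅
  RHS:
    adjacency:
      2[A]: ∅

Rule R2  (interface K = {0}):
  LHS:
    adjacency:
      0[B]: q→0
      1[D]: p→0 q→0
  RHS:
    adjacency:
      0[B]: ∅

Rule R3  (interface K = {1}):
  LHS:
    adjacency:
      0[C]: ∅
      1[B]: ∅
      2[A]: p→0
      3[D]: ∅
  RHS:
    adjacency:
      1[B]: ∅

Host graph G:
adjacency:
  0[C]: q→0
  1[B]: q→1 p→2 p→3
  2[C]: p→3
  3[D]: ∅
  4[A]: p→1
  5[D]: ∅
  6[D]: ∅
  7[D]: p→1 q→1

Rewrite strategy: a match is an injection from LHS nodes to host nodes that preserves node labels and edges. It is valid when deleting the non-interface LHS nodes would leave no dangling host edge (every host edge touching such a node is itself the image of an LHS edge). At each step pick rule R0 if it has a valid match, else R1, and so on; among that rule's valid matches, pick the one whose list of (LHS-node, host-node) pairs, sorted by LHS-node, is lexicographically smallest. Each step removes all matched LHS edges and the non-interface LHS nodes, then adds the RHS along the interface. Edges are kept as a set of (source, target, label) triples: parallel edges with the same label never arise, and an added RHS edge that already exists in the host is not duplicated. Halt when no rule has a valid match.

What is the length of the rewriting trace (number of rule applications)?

Answer: 2

Derivation:
initial: |V|=8 |E|=8  E = 0-q->0 1-q->1 1-p->2 1-p->3 2-p->3 4-p->1 7-p->1 7-q->1
step 1: apply R0 at {0↦4, 1↦1, 2↦5, 3↦6}  → |V|=5 |E|=7  E = 0-q->0 1-q->1 1-p->2 1-p->3 2-p->3 7-p->1 7-q->1
step 2: apply R2 at {0↦1, 1↦7}  → |V|=4 |E|=4  E = 0-q->0 1-p->2 1-p->3 2-p->3
halt: no rule applies after step 2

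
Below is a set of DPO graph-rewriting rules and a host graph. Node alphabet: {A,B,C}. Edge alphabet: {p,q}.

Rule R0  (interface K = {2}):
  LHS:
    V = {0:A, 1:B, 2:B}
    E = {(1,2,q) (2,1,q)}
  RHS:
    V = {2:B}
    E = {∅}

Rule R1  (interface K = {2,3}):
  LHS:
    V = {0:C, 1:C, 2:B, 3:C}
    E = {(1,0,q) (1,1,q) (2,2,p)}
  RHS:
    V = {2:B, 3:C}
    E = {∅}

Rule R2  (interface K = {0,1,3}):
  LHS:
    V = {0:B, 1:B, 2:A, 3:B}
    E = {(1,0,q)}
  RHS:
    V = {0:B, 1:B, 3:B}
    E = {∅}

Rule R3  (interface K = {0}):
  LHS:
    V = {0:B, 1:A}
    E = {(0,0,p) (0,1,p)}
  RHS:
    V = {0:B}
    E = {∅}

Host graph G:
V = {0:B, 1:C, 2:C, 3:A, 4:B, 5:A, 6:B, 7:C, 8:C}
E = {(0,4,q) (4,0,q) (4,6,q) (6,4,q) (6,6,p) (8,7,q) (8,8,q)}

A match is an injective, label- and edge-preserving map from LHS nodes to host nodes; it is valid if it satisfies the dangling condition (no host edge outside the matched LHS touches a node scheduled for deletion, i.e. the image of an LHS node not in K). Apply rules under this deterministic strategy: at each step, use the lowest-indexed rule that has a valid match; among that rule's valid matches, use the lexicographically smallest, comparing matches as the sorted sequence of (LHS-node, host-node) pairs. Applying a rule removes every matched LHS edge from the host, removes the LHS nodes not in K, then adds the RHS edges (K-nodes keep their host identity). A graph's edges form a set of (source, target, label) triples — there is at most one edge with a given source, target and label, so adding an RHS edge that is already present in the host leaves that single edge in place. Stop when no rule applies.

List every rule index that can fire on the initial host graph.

Answer: [R0,R1,R2]

Derivation:
R0: 2 valid matches — {0↦3, 1↦0, 2↦4}, {0↦5, 1↦0, 2↦4}
R1: 2 valid matches — {0↦7, 1↦8, 2↦6, 3↦1}, {0↦7, 1↦8, 2↦6, 3↦2}
R2: 8 valid matches — {0↦0, 1↦4, 2↦3, 3↦6}, {0↦0, 1↦4, 2↦5, 3↦6}, {0↦4, 1↦0, 2↦3, 3↦6} (+5 more)
R3: no valid match — LHS pattern not found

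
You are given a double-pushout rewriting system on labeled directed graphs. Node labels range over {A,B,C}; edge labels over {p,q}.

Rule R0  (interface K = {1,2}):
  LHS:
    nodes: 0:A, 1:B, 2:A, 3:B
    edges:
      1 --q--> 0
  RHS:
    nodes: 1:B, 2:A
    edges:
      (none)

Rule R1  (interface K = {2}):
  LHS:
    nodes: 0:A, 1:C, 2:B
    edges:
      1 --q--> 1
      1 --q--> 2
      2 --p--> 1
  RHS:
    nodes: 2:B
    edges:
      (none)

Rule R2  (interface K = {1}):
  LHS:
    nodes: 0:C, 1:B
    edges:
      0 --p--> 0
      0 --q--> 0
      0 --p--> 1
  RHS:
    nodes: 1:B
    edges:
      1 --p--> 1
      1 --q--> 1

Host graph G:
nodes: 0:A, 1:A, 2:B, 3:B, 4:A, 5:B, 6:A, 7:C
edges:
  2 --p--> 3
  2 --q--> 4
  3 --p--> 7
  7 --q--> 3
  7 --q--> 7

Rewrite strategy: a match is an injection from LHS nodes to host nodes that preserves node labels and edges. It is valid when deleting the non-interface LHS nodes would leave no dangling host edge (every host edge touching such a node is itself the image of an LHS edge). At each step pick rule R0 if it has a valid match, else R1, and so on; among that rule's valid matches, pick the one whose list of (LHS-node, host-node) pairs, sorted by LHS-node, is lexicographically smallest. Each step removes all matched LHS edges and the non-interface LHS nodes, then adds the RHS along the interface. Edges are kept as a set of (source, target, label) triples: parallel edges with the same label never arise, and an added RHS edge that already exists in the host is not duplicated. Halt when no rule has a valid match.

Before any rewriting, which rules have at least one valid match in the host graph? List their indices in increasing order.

R0: 3 valid matches — {0↦4, 1↦2, 2↦0, 3↦5}, {0↦4, 1↦2, 2↦1, 3↦5}, {0↦4, 1↦2, 2↦6, 3↦5}
R1: 3 valid matches — {0↦0, 1↦7, 2↦3}, {0↦1, 1↦7, 2↦3}, {0↦6, 1↦7, 2↦3}
R2: no valid match — LHS pattern not found

Answer: [R0,R1]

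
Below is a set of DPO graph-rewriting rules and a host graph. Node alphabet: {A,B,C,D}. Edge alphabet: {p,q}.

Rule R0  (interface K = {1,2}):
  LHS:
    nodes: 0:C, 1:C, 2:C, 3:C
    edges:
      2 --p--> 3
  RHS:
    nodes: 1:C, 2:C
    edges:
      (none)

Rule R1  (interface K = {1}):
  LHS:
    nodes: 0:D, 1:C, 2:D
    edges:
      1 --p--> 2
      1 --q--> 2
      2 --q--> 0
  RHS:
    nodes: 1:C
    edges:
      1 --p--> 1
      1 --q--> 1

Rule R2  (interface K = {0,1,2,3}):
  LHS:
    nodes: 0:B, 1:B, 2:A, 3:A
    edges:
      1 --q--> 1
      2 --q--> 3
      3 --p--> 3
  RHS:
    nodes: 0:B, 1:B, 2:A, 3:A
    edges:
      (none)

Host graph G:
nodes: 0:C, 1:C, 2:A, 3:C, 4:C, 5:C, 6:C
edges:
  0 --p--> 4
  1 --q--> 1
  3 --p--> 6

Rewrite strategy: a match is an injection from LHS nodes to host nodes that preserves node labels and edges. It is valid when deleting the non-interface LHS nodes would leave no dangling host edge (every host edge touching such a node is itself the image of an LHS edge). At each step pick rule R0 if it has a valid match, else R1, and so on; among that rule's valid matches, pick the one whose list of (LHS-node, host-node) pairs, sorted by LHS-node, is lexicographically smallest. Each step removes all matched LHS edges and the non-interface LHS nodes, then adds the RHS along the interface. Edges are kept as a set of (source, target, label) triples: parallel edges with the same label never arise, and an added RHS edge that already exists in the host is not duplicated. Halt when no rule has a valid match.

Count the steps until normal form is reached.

Answer: 2

Derivation:
[0] host  ⇒  7 nodes, 3 edges  {0-p->4 1-q->1 3-p->6}
[1] R0 @ {0↦5, 1↦0, 2↦3, 3↦6}  ⇒  5 nodes, 2 edges  {0-p->4 1-q->1}
[2] R0 @ {0↦3, 1↦1, 2↦0, 3↦4}  ⇒  3 nodes, 1 edges  {1-q->1}
final graph: no rule applies after step 2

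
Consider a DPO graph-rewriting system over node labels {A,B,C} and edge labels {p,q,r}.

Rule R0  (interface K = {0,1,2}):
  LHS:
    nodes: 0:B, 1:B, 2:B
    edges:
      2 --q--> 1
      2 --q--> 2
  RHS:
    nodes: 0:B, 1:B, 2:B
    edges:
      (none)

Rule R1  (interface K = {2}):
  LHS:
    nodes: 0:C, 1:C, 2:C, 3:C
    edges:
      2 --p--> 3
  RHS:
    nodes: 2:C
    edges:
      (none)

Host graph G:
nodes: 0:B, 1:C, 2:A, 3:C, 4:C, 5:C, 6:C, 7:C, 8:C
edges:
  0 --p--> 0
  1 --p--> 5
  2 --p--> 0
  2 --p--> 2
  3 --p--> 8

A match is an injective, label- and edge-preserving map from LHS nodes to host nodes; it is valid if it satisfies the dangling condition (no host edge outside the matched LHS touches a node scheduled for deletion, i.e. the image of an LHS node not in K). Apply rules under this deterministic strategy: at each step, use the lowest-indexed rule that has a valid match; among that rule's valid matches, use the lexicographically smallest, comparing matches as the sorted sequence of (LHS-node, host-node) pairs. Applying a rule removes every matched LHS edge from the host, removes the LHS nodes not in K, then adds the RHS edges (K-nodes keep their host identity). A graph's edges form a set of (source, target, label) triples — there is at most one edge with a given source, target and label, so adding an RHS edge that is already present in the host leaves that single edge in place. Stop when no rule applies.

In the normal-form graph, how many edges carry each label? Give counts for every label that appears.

[0] host  ⇒  9 nodes, 5 edges  {0-p->0 1-p->5 2-p->0 2-p->2 3-p->8}
[1] R1 @ {0↦4, 1↦6, 2↦1, 3↦5}  ⇒  6 nodes, 4 edges  {0-p->0 2-p->0 2-p->2 3-p->8}
[2] R1 @ {0↦1, 1↦7, 2↦3, 3↦8}  ⇒  3 nodes, 3 edges  {0-p->0 2-p->0 2-p->2}
final graph: no rule applies after step 2
NF edges: [(0, 0, 'p'), (2, 0, 'p'), (2, 2, 'p')]

Answer: p:3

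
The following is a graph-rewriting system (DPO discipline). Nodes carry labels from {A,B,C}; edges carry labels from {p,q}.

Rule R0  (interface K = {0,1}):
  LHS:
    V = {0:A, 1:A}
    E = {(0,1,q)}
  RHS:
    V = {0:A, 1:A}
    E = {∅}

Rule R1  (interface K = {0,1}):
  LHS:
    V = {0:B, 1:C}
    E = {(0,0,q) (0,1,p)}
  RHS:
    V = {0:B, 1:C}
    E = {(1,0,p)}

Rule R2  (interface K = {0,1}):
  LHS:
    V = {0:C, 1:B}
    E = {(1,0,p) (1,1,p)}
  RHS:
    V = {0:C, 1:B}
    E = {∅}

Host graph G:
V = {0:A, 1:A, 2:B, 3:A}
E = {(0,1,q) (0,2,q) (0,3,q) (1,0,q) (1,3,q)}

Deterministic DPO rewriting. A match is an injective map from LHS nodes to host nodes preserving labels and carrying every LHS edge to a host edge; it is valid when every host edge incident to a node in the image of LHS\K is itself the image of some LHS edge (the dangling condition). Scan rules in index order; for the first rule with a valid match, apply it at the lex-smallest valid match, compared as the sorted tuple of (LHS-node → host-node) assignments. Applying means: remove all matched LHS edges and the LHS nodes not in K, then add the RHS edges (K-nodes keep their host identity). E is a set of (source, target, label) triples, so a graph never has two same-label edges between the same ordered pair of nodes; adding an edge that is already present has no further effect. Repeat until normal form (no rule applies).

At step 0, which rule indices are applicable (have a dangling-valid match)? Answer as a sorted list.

Answer: [R0]

Rewrite trace:
R0: 4 valid matches — {0↦0, 1↦1}, {0↦0, 1↦3}, {0↦1, 1↦0} (+1 more)
R1: no valid match — LHS pattern not found
R2: no valid match — LHS pattern not found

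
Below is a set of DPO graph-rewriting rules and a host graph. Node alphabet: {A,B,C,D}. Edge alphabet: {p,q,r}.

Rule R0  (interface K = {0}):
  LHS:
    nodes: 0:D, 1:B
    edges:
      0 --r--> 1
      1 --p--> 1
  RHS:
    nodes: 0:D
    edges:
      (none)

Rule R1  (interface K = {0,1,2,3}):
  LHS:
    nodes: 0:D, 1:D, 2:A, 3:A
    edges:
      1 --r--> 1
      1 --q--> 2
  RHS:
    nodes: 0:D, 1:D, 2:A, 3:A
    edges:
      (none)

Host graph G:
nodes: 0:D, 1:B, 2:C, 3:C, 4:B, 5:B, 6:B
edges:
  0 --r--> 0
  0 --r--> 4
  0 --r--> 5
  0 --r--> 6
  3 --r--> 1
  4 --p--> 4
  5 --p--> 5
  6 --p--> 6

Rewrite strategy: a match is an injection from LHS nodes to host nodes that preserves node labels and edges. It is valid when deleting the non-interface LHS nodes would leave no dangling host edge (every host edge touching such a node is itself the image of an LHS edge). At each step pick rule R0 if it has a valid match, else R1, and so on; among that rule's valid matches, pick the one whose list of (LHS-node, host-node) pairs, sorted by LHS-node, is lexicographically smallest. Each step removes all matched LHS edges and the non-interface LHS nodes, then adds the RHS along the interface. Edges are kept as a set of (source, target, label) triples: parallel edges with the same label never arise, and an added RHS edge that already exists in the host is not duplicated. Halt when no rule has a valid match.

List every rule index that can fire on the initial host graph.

Answer: [R0]

Steps:
R0: 3 valid matches — {0↦0, 1↦4}, {0↦0, 1↦5}, {0↦0, 1↦6}
R1: no valid match — LHS pattern not found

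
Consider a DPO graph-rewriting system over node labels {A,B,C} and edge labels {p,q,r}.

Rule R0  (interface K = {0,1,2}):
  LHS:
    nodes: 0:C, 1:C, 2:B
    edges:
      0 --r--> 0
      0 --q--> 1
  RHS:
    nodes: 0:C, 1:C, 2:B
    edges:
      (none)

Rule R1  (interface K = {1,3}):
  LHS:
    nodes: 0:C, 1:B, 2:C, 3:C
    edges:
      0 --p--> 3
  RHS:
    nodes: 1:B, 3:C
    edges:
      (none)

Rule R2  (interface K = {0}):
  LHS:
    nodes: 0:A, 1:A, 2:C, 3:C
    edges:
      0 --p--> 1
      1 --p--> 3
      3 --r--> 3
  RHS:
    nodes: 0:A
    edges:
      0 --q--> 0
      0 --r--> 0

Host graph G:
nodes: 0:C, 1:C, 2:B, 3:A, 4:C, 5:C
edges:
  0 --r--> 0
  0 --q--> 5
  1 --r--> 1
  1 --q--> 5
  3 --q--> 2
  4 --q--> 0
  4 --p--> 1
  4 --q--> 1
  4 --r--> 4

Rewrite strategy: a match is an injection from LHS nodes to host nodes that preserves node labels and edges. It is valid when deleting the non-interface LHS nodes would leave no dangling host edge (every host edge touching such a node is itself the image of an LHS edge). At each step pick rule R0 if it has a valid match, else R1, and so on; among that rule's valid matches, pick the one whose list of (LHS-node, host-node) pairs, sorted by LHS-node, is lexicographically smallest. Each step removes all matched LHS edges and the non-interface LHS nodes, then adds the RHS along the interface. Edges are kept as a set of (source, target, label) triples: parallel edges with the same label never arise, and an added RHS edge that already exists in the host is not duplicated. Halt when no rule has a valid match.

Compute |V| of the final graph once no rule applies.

Answer: 6

Derivation:
start.  V:6 E:9  edges: 0-r->0 0-q->5 1-r->1 1-q->5 3-q->2 4-q->0 4-p->1 4-q->1 4-r->4
1. fire R0 via {0↦0, 1↦5, 2↦2}  →  V:6 E:7  edges: 1-r->1 1-q->5 3-q->2 4-q->0 4-p->1 4-q->1 4-r->4
2. fire R0 via {0↦1, 1↦5, 2↦2}  →  V:6 E:5  edges: 3-q->2 4-q->0 4-p->1 4-q->1 4-r->4
3. fire R0 via {0↦4, 1↦0, 2↦2}  →  V:6 E:3  edges: 3-q->2 4-p->1 4-q->1
normal form: no rule applies after step 3
NF nodes: {0:C, 1:C, 2:B, 3:A, 4:C, 5:C}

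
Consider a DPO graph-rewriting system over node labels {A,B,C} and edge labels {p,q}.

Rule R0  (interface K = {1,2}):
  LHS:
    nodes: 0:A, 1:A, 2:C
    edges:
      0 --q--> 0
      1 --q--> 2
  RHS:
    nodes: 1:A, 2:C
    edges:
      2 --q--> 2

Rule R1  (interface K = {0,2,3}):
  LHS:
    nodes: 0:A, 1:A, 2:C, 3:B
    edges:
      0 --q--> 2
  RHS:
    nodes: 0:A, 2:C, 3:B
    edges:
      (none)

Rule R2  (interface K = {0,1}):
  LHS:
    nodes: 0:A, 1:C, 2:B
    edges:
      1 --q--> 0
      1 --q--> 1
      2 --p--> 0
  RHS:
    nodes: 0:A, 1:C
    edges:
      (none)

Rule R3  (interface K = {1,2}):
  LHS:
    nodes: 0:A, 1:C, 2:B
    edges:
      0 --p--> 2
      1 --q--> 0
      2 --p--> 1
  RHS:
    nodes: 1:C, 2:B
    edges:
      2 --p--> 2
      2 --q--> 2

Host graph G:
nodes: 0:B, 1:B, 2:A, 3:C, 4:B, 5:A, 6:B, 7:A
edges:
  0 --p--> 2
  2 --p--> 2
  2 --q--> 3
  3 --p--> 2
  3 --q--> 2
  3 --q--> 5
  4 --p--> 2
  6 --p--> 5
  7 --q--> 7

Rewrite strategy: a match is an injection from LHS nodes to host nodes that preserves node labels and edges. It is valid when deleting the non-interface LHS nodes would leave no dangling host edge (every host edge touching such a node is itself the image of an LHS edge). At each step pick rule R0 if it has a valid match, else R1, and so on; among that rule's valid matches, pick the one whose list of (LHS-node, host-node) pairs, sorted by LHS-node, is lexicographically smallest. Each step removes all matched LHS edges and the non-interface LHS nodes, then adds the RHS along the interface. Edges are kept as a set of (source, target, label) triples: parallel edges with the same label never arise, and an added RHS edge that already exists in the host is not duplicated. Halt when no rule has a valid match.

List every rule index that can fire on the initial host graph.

R0: 1 valid match — {0↦7, 1↦2, 2↦3}
R1: no valid match — 8 raw matches, all fail dangling condition
R2: no valid match — LHS pattern not found
R3: no valid match — LHS pattern not found

Answer: [R0]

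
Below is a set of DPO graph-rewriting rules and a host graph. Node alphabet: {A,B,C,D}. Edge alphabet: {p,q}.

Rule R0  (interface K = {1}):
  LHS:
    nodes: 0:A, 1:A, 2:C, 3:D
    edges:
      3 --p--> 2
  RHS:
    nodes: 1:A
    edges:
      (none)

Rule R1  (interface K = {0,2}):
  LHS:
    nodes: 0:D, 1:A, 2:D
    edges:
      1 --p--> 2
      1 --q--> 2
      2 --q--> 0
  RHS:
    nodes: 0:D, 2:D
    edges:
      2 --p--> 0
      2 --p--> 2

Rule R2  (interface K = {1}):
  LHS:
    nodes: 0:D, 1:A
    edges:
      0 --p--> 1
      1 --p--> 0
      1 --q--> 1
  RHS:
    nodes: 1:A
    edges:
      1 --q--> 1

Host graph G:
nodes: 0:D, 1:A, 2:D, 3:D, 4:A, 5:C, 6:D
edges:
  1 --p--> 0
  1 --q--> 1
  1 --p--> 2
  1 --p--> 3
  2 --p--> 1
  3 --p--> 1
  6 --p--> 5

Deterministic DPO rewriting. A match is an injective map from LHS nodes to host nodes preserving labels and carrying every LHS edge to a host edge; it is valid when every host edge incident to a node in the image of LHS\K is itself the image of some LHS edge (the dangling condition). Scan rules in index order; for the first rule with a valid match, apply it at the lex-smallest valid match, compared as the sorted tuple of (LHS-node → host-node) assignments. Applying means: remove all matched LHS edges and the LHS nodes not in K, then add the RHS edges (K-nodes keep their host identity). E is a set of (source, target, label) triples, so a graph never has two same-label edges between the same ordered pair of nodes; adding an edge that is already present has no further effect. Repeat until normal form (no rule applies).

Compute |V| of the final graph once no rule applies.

Answer: 2

Derivation:
[0] host  ⇒  7 nodes, 7 edges  {1-p->0 1-q->1 1-p->2 1-p->3 2-p->1 3-p->1 6-p->5}
[1] R0 @ {0↦4, 1↦1, 2↦5, 3↦6}  ⇒  4 nodes, 6 edges  {1-p->0 1-q->1 1-p->2 1-p->3 2-p->1 3-p->1}
[2] R2 @ {0↦2, 1↦1}  ⇒  3 nodes, 4 edges  {1-p->0 1-q->1 1-p->3 3-p->1}
[3] R2 @ {0↦3, 1↦1}  ⇒  2 nodes, 2 edges  {1-p->0 1-q->1}
normal form: no rule applies after step 3
NF nodes: {0:D, 1:A}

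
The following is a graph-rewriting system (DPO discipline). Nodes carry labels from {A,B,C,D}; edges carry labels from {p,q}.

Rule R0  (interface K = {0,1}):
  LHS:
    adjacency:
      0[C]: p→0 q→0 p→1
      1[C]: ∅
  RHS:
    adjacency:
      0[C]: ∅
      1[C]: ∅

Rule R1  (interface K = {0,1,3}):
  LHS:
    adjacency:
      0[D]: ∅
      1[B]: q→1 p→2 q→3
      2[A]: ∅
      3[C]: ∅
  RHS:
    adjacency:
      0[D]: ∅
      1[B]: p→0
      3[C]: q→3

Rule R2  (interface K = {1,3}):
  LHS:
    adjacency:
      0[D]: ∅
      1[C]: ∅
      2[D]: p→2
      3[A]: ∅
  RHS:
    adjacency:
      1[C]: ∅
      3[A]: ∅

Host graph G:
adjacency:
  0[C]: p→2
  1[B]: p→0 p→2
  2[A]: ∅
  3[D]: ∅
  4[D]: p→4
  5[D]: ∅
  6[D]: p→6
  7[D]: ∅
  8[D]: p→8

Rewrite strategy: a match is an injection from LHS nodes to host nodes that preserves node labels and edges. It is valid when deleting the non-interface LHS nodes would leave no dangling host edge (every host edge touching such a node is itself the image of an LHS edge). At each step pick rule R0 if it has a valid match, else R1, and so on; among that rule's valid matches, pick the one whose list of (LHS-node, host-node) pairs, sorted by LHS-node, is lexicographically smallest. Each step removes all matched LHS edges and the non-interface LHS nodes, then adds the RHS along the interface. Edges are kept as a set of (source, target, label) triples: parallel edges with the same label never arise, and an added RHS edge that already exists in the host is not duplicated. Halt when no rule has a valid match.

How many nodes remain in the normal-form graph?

start.  V:9 E:6  edges: 0-p->2 1-p->0 1-p->2 4-p->4 6-p->6 8-p->8
1. fire R2 via {0↦3, 1↦0, 2↦4, 3↦2}  →  V:7 E:5  edges: 0-p->2 1-p->0 1-p->2 6-p->6 8-p->8
2. fire R2 via {0↦5, 1↦0, 2↦6, 3↦2}  →  V:5 E:4  edges: 0-p->2 1-p->0 1-p->2 8-p->8
3. fire R2 via {0↦7, 1↦0, 2↦8, 3↦2}  →  V:3 E:3  edges: 0-p->2 1-p->0 1-p->2
final graph: no rule applies after step 3
NF nodes: {0:C, 1:B, 2:A}

Answer: 3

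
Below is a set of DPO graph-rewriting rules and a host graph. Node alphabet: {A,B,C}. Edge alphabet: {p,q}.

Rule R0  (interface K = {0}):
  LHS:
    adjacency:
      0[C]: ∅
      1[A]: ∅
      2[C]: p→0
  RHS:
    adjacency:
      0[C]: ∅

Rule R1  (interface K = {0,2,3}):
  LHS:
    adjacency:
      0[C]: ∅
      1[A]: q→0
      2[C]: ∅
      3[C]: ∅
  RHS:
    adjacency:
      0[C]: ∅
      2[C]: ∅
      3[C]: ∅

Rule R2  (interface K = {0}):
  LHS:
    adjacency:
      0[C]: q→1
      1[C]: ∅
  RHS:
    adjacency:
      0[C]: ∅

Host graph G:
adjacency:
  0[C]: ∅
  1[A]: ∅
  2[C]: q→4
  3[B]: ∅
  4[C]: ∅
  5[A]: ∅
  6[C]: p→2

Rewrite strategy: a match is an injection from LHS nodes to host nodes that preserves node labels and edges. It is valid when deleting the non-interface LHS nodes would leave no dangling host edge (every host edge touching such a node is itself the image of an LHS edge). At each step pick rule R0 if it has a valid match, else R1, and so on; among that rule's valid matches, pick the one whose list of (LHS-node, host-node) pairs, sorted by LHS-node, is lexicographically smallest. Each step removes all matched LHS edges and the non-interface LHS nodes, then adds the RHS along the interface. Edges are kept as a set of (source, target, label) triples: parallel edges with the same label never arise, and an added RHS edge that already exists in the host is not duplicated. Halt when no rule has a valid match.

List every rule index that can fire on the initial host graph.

Answer: [R0,R2]

Rewrite trace:
R0: 2 valid matches — {0↦2, 1↦1, 2↦6}, {0↦2, 1↦5, 2↦6}
R1: no valid match — LHS pattern not found
R2: 1 valid match — {0↦2, 1↦4}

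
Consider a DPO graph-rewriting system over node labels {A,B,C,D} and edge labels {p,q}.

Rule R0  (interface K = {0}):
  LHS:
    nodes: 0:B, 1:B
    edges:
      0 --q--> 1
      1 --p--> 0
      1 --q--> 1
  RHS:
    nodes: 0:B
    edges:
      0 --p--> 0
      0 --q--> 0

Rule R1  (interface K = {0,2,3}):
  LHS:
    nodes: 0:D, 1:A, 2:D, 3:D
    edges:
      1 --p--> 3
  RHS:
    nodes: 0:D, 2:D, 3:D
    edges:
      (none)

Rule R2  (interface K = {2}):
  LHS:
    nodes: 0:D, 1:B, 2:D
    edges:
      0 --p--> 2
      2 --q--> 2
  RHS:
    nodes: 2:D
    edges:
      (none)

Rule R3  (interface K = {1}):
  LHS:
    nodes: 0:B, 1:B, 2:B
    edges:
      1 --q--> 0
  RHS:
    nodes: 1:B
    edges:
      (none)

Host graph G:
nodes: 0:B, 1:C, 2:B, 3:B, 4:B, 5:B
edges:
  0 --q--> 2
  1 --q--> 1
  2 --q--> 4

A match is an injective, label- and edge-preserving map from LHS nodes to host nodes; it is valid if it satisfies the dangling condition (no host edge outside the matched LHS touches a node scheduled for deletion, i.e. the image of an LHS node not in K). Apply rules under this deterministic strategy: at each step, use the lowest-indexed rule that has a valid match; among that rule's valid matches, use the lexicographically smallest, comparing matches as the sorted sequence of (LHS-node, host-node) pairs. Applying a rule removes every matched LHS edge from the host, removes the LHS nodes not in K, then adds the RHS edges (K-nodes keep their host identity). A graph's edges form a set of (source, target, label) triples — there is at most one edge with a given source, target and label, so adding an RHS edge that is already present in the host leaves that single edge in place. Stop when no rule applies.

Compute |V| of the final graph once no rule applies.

Answer: 2

Derivation:
initial: |V|=6 |E|=3  E = 0-q->2 1-q->1 2-q->4
step 1: apply R3 at {0↦4, 1↦2, 2↦3}  → |V|=4 |E|=2  E = 0-q->2 1-q->1
step 2: apply R3 at {0↦2, 1↦0, 2↦5}  → |V|=2 |E|=1  E = 1-q->1
halt: no rule applies after step 2
NF nodes: {0:B, 1:C}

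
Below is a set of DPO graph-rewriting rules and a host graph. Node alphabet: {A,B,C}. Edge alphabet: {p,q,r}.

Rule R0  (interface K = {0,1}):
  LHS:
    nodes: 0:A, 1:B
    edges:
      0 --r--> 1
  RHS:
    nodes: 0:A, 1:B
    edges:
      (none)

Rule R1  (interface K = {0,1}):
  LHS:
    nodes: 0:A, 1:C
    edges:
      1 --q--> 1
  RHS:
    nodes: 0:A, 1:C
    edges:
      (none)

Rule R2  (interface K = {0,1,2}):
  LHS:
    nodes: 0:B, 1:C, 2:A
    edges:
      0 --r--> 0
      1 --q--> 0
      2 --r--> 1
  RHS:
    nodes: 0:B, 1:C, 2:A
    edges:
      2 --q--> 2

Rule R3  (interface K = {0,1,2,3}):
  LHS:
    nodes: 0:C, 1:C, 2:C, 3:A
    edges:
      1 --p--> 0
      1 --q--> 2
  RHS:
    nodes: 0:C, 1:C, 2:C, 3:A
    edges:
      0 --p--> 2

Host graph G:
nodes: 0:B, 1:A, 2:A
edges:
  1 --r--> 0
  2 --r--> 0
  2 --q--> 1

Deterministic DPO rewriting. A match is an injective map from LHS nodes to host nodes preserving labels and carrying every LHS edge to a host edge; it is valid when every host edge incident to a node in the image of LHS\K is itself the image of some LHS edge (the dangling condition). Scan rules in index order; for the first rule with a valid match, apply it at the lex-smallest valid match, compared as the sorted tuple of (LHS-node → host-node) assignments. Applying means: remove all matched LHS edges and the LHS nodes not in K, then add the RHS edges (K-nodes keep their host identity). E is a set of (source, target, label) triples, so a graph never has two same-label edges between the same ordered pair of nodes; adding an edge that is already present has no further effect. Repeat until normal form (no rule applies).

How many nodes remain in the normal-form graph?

Answer: 3

Steps:
initial: |V|=3 |E|=3  E = 1-r->0 2-r->0 2-q->1
step 1: apply R0 at {0↦1, 1↦0}  → |V|=3 |E|=2  E = 2-r->0 2-q->1
step 2: apply R0 at {0↦2, 1↦0}  → |V|=3 |E|=1  E = 2-q->1
normal form: no rule applies after step 2
NF nodes: {0:B, 1:A, 2:A}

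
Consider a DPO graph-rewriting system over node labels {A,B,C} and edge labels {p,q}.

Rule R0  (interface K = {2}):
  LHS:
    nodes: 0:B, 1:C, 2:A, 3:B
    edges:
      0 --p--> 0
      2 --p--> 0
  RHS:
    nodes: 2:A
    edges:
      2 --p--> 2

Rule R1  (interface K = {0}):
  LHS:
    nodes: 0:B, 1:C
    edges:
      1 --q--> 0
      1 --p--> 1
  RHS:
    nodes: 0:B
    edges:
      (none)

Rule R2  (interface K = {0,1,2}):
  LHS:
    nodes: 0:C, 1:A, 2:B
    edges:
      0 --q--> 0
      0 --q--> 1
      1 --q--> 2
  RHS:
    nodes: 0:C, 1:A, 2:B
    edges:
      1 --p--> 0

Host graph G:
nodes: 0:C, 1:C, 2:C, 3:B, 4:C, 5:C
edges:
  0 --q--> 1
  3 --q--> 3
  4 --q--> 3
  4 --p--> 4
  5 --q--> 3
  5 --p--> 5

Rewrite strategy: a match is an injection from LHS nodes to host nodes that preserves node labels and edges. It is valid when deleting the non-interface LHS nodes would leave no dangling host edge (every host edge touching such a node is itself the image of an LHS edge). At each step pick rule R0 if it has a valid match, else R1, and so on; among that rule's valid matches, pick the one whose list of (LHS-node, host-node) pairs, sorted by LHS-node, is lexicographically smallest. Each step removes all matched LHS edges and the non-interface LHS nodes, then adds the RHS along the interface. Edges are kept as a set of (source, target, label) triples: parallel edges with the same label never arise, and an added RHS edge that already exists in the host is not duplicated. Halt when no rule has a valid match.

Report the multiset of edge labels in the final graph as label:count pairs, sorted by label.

Answer: q:2

Derivation:
[0] host  ⇒  6 nodes, 6 edges  {0-q->1 3-q->3 4-q->3 4-p->4 5-q->3 5-p->5}
[1] R1 @ {0↦3, 1↦4}  ⇒  5 nodes, 4 edges  {0-q->1 3-q->3 5-q->3 5-p->5}
[2] R1 @ {0↦3, 1↦5}  ⇒  4 nodes, 2 edges  {0-q->1 3-q->3}
normal form: no rule applies after step 2
NF edges: [(0, 1, 'q'), (3, 3, 'q')]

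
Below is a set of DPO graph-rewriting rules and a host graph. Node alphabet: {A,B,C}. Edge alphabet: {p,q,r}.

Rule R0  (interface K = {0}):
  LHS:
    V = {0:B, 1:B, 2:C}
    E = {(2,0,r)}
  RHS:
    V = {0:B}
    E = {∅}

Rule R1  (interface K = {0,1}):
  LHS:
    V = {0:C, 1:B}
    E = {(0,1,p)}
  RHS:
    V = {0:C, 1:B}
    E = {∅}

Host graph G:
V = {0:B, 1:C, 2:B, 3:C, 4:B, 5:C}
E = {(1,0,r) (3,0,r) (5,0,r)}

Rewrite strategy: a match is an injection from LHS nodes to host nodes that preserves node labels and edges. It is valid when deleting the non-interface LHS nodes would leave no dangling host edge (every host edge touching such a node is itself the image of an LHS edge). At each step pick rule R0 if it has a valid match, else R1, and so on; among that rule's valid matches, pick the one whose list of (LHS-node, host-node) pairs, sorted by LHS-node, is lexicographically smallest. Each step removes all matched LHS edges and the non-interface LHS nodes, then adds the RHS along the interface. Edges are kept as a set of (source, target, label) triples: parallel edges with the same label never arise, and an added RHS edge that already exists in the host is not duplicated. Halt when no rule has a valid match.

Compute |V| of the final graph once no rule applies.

Answer: 2

Steps:
start.  V:6 E:3  edges: 1-r->0 3-r->0 5-r->0
1. fire R0 via {0↦0, 1↦2, 2↦1}  →  V:4 E:2  edges: 3-r->0 5-r->0
2. fire R0 via {0↦0, 1↦4, 2↦3}  →  V:2 E:1  edges: 5-r->0
normal form: no rule applies after step 2
NF nodes: {0:B, 5:C}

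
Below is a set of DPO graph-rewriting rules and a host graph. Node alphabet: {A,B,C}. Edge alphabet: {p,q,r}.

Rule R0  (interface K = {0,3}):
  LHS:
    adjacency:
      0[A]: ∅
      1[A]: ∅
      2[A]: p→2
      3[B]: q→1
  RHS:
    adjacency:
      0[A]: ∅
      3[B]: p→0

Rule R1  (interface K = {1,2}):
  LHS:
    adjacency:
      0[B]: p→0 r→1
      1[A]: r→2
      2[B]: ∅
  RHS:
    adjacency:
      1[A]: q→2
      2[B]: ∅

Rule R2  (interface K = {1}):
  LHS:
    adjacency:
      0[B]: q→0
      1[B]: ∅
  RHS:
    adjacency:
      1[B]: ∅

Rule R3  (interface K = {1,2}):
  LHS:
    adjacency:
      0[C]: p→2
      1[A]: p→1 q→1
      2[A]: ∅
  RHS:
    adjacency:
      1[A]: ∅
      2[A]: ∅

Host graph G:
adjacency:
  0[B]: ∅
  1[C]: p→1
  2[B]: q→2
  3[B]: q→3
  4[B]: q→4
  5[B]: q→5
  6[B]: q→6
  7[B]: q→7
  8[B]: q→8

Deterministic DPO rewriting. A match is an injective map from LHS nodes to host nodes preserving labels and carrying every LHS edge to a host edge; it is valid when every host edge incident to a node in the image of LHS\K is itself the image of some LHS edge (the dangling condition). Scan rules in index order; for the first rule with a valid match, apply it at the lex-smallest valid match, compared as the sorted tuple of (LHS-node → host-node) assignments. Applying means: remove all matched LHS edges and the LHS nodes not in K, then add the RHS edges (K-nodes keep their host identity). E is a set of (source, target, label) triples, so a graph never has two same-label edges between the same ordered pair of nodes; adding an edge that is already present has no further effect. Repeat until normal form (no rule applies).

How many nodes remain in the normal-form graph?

[0] host  ⇒  9 nodes, 8 edges  {1-p->1 2-q->2 3-q->3 4-q->4 5-q->5 6-q->6 7-q->7 8-q->8}
[1] R2 @ {0↦2, 1↦0}  ⇒  8 nodes, 7 edges  {1-p->1 3-q->3 4-q->4 5-q->5 6-q->6 7-q->7 8-q->8}
[2] R2 @ {0↦3, 1↦0}  ⇒  7 nodes, 6 edges  {1-p->1 4-q->4 5-q->5 6-q->6 7-q->7 8-q->8}
[3] R2 @ {0↦4, 1↦0}  ⇒  6 nodes, 5 edges  {1-p->1 5-q->5 6-q->6 7-q->7 8-q->8}
[4] R2 @ {0↦5, 1↦0}  ⇒  5 nodes, 4 edges  {1-p->1 6-q->6 7-q->7 8-q->8}
[5] R2 @ {0↦6, 1↦0}  ⇒  4 nodes, 3 edges  {1-p->1 7-q->7 8-q->8}
[6] R2 @ {0↦7, 1↦0}  ⇒  3 nodes, 2 edges  {1-p->1 8-q->8}
[7] R2 @ {0↦8, 1↦0}  ⇒  2 nodes, 1 edges  {1-p->1}
halt: no rule applies after step 7
NF nodes: {0:B, 1:C}

Answer: 2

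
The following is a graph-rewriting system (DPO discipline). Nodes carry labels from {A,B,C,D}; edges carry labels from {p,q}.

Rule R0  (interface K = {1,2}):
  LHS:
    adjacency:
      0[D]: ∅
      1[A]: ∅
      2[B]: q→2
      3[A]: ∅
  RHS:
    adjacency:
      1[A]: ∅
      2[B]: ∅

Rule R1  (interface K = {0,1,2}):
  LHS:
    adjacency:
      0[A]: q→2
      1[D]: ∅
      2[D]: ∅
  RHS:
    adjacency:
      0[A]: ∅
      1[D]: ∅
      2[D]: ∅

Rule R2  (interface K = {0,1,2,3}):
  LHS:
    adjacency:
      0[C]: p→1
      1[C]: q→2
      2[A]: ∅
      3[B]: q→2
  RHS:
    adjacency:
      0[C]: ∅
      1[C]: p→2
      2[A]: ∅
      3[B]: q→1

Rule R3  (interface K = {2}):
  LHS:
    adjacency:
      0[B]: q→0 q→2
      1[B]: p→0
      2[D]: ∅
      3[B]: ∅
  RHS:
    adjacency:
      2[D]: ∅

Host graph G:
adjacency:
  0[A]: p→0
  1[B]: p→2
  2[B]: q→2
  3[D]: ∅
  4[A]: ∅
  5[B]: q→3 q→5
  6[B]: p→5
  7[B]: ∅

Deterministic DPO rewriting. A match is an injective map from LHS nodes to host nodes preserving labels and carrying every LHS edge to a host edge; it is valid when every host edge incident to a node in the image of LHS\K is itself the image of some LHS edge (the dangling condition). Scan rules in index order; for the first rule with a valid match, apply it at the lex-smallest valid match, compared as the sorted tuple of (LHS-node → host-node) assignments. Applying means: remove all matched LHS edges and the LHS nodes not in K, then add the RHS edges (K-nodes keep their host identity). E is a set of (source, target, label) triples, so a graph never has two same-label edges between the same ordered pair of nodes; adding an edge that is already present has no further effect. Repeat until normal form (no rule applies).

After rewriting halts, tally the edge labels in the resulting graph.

Answer: p:2

Derivation:
[0] host  ⇒  8 nodes, 6 edges  {0-p->0 1-p->2 2-q->2 5-q->3 5-q->5 6-p->5}
[1] R3 @ {0↦5, 1↦6, 2↦3, 3↦7}  ⇒  5 nodes, 3 edges  {0-p->0 1-p->2 2-q->2}
[2] R0 @ {0↦3, 1↦0, 2↦2, 3↦4}  ⇒  3 nodes, 2 edges  {0-p->0 1-p->2}
halt: no rule applies after step 2
NF edges: [(0, 0, 'p'), (1, 2, 'p')]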